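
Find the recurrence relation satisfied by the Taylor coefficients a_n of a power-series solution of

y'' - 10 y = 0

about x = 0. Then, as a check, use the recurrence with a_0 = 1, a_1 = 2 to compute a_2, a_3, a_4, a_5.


Substitute y = sum_n a_n x^n into y'' + (const) y = 0.
y''(x) = sum_{n>=0} (n+2)(n+1) a_{n+2} x^n.
The ODE becomes sum_n [(n+2)(n+1) a_{n+2} - 10 a_n] x^n = 0.
Setting each coefficient to zero gives the recurrence:
  (n+2)(n+1) a_{n+2} - 10 a_n = 0,
  a_{n+2} = 10 / ((n+1)(n+2)) a_n.

Check with a_0 = 1, a_1 = 2 (apply the recurrence for n = 0, 1, 2, 3): a_0 = 1, a_1 = 2, a_2 = 5, a_3 = 10/3, a_4 = 25/6, a_5 = 5/3.

a_{n+2} = 10/((n+1)(n+2)) * a_n; check: a_0 = 1, a_1 = 2, a_2 = 5, a_3 = 10/3, a_4 = 25/6, a_5 = 5/3


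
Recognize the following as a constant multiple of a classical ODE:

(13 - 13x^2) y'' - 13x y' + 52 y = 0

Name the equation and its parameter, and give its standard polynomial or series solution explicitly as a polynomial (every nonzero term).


All three coefficients share the factor 13; dividing through by 13 gives  (1 - x^2) y'' - x y' + 4 y = 0.
This matches the Chebyshev equation (1 - x^2) y'' - x y' + n^2 y = 0 (note the -x y' term, not -2x y') with n^2 = 4, so n = 2; the polynomial solution is T_2(x).
With y = sum_k a_k x^k, matching x^k gives (k+2)(k+1) a_{k+2} = (k^2 - n^2) a_k = (k - 2)(k + 2) a_k. The right side vanishes at k = 2, so the series with the parity of 2 terminates at degree 2.
Standard normalization: leading coefficient of T_n is 2^(n-1), so a_2 = 2^1 = 2. Work downward with a_k = (k+1)(k+2) a_{k+2} / ((k - 2)(k + 2)):
  a_0 = (1)(2)(2) / ((0 - 2)(0 + 2)) = 4/(-4) = -1
Hence T_2(x) = 2 x^2 - 1.

T_2(x); series = 2 x^2 - 1


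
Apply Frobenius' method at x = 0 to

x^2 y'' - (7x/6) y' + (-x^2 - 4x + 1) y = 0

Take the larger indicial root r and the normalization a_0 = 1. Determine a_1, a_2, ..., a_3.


Write in Frobenius form y'' + (p(x)/x) y' + (q(x)/x^2) y = 0:
  p(x) = -7/6,  q(x) = -x^2 - 4x + 1.
Indicial equation: r(r-1) + (-7/6) r + (1) = 0 -> roots r_1 = 3/2, r_2 = 2/3.
Take r = r_1 = 3/2. Let y(x) = x^r sum_{n>=0} a_n x^n with a_0 = 1.
Substitute y = x^r sum a_n x^n and match x^{r+n}. The recurrence is
  D(n) a_n - 4 a_{n-1} - 1 a_{n-2} = 0,  where D(n) = (r+n)(r+n-1) + (-7/6)(r+n) + (1).
  a_n = [4 a_{n-1} + 1 a_{n-2}] / D(n).
Since the indicial polynomial factors as (r - r_1)(r - r_2), D(n) = (r_1 + n - r_1)(r_1 + n - r_2) = n(n + 5/6).
Evaluating step by step (a_0 = 1):
  n = 1: D(1) = 1(1 + 5/6) = 11/6; numerator = 4(1) = 4; a_1 = (4)/(11/6) = 24/11
  n = 2: D(2) = 2(2 + 5/6) = 17/3; numerator = 4(24/11) + 1(1) = 107/11; a_2 = (107/11)/(17/3) = 321/187
  n = 3: D(3) = 3(3 + 5/6) = 23/2; numerator = 4(321/187) + 1(24/11) = 1692/187; a_3 = (1692/187)/(23/2) = 3384/4301

r = 3/2; a_0 = 1; a_1 = 24/11; a_2 = 321/187; a_3 = 3384/4301


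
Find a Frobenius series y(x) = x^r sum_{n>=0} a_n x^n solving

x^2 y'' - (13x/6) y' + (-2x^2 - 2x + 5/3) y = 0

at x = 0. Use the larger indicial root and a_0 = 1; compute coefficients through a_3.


Write in Frobenius form y'' + (p(x)/x) y' + (q(x)/x^2) y = 0:
  p(x) = -13/6,  q(x) = -2x^2 - 2x + 5/3.
Indicial equation: r(r-1) + (-13/6) r + (5/3) = 0 -> roots r_1 = 5/2, r_2 = 2/3.
Take r = r_1 = 5/2. Let y(x) = x^r sum_{n>=0} a_n x^n with a_0 = 1.
Substitute y = x^r sum a_n x^n and match x^{r+n}. The recurrence is
  D(n) a_n - 2 a_{n-1} - 2 a_{n-2} = 0,  where D(n) = (r+n)(r+n-1) + (-13/6)(r+n) + (5/3).
  a_n = [2 a_{n-1} + 2 a_{n-2}] / D(n).
Since the indicial polynomial factors as (r - r_1)(r - r_2), D(n) = (r_1 + n - r_1)(r_1 + n - r_2) = n(n + 11/6).
Evaluating step by step (a_0 = 1):
  n = 1: D(1) = 1(1 + 11/6) = 17/6; numerator = 2(1) = 2; a_1 = (2)/(17/6) = 12/17
  n = 2: D(2) = 2(2 + 11/6) = 23/3; numerator = 2(12/17) + 2(1) = 58/17; a_2 = (58/17)/(23/3) = 174/391
  n = 3: D(3) = 3(3 + 11/6) = 29/2; numerator = 2(174/391) + 2(12/17) = 900/391; a_3 = (900/391)/(29/2) = 1800/11339

r = 5/2; a_0 = 1; a_1 = 12/17; a_2 = 174/391; a_3 = 1800/11339


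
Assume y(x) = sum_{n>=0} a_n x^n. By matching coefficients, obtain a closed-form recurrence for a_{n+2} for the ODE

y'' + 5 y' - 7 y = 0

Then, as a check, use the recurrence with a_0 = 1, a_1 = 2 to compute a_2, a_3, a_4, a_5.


Substitute y = sum_n a_n x^n.
y''(x) has coefficient (n+2)(n+1) a_{n+2} at x^n;
5 y'(x) has coefficient 5 (n+1) a_{n+1} at x^n;
-7 y(x) has coefficient -7 a_n at x^n.
Matching x^n: (n+2)(n+1) a_{n+2} + 5 (n+1) a_{n+1} - 7 a_n = 0.
Thus a_{n+2} = [-5 (n+1) a_{n+1} + 7 a_n] / ((n+1)(n+2)).

Check with a_0 = 1, a_1 = 2 (apply the recurrence for n = 0, 1, 2, 3): a_0 = 1, a_1 = 2, a_2 = -3/2, a_3 = 29/6, a_4 = -83/12, a_5 = 1033/120.

a_(n+2) = [-5 (n+1) a_(n+1) + 7 a_n] / ((n+1)(n+2)); check: a_0 = 1, a_1 = 2, a_2 = -3/2, a_3 = 29/6, a_4 = -83/12, a_5 = 1033/120


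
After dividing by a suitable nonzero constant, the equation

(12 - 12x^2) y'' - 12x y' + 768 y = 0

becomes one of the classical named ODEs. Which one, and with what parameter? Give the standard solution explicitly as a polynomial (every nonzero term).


All three coefficients share the factor 12; dividing through by 12 gives  (1 - x^2) y'' - x y' + 64 y = 0.
This matches the Chebyshev equation (1 - x^2) y'' - x y' + n^2 y = 0 (note the -x y' term, not -2x y') with n^2 = 64, so n = 8; the polynomial solution is T_8(x).
With y = sum_k a_k x^k, matching x^k gives (k+2)(k+1) a_{k+2} = (k^2 - n^2) a_k = (k - 8)(k + 8) a_k. The right side vanishes at k = 8, so the series with the parity of 8 terminates at degree 8.
Standard normalization: leading coefficient of T_n is 2^(n-1), so a_8 = 2^7 = 128. Work downward with a_k = (k+1)(k+2) a_{k+2} / ((k - 8)(k + 8)):
  a_6 = (7)(8)(128) / ((6 - 8)(6 + 8)) = 7168/(-28) = -256
  a_4 = (5)(6)(-256) / ((4 - 8)(4 + 8)) = -7680/(-48) = 160
  a_2 = (3)(4)(160) / ((2 - 8)(2 + 8)) = 1920/(-60) = -32
  a_0 = (1)(2)(-32) / ((0 - 8)(0 + 8)) = -64/(-64) = 1
Hence T_8(x) = 128 x^8 - 256 x^6 + 160 x^4 - 32 x^2 + 1.

T_8(x); series = 128 x^8 - 256 x^6 + 160 x^4 - 32 x^2 + 1


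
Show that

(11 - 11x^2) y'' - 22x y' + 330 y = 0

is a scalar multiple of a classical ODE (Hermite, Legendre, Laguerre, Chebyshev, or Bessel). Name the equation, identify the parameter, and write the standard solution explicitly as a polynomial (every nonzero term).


All three coefficients share the factor 11; dividing through by 11 gives  (1 - x^2) y'' - 2x y' + 30 y = 0.
This matches the Legendre equation (1 - x^2) y'' - 2x y' + n(n+1) y = 0 (note the -2x y' term) with n(n+1) = 30, so n = 5; the polynomial solution is P_5(x).
With y = sum_k a_k x^k, matching x^k gives (k+2)(k+1) a_{k+2} = [k(k+1) - n(n+1)] a_k = (k - 5)(k + 6) a_k. The right side vanishes at k = 5, so the series with the parity of 5 terminates at degree 5.
Standard normalization (P_n(1) = 1): leading coefficient (2n)!/(2^n (n!)^2) = 3628800/(32*14400) = 63/8, so a_5 = 63/8. Work downward with a_k = (k+1)(k+2) a_{k+2} / ((k - 5)(k + 6)):
  a_3 = (4)(5)(63/8) / ((3 - 5)(3 + 6)) = (315/2)/(-18) = -35/4
  a_1 = (2)(3)(-35/4) / ((1 - 5)(1 + 6)) = (-105/2)/(-28) = 15/8
Hence P_5(x) = 63 x^5/8 - 35 x^3/4 + 15 x/8.

P_5(x); series = 63 x^5/8 - 35 x^3/4 + 15 x/8


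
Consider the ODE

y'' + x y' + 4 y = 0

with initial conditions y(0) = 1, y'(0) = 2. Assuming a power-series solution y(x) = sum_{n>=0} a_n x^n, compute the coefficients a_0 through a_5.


Ansatz: y(x) = sum_{n>=0} a_n x^n, so y'(x) = sum_{n>=1} n a_n x^(n-1) and y''(x) = sum_{n>=2} n(n-1) a_n x^(n-2).
Substitute into P(x) y'' + Q(x) y' + R(x) y = 0 with P(x) = 1, Q(x) = x, R(x) = 4, and match powers of x.
Initial conditions: a_0 = 1, a_1 = 2.
Setting the coefficient of each power of x to zero and solving order by order (substituting the coefficients already found):
  x^0: 2 a_2 + 4 a_0 = 0  ->  2 a_2 = -4 a_0 = -4  ->  a_2 = -2
  x^1: 6 a_3 + 5 a_1 = 0  ->  6 a_3 = -5 a_1 = -10  ->  a_3 = -5/3
  x^2: 12 a_4 + 6 a_2 = 0  ->  12 a_4 = -6 a_2 = 12  ->  a_4 = 1
  x^3: 20 a_5 + 7 a_3 = 0  ->  20 a_5 = -7 a_3 = 35/3  ->  a_5 = 7/12
Truncated series: y(x) = 1 + 2 x - 2 x^2 - (5/3) x^3 + x^4 + (7/12) x^5 + O(x^6).

a_0 = 1; a_1 = 2; a_2 = -2; a_3 = -5/3; a_4 = 1; a_5 = 7/12


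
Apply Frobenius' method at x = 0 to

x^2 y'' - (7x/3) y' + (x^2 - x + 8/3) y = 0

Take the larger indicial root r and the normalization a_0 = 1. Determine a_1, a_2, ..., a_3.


Write in Frobenius form y'' + (p(x)/x) y' + (q(x)/x^2) y = 0:
  p(x) = -7/3,  q(x) = x^2 - x + 8/3.
Indicial equation: r(r-1) + (-7/3) r + (8/3) = 0 -> roots r_1 = 2, r_2 = 4/3.
Take r = r_1 = 2. Let y(x) = x^r sum_{n>=0} a_n x^n with a_0 = 1.
Substitute y = x^r sum a_n x^n and match x^{r+n}. The recurrence is
  D(n) a_n - 1 a_{n-1} + 1 a_{n-2} = 0,  where D(n) = (r+n)(r+n-1) + (-7/3)(r+n) + (8/3).
  a_n = [1 a_{n-1} - 1 a_{n-2}] / D(n).
Since the indicial polynomial factors as (r - r_1)(r - r_2), D(n) = (r_1 + n - r_1)(r_1 + n - r_2) = n(n + 2/3).
Evaluating step by step (a_0 = 1):
  n = 1: D(1) = 1(1 + 2/3) = 5/3; numerator = 1(1) = 1; a_1 = (1)/(5/3) = 3/5
  n = 2: D(2) = 2(2 + 2/3) = 16/3; numerator = 1(3/5) - 1(1) = -2/5; a_2 = (-2/5)/(16/3) = -3/40
  n = 3: D(3) = 3(3 + 2/3) = 11; numerator = 1(-3/40) - 1(3/5) = -27/40; a_3 = (-27/40)/(11) = -27/440

r = 2; a_0 = 1; a_1 = 3/5; a_2 = -3/40; a_3 = -27/440


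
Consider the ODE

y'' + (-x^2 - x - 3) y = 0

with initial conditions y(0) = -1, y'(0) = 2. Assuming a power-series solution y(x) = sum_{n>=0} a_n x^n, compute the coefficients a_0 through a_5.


Ansatz: y(x) = sum_{n>=0} a_n x^n, so y'(x) = sum_{n>=1} n a_n x^(n-1) and y''(x) = sum_{n>=2} n(n-1) a_n x^(n-2).
Substitute into P(x) y'' + Q(x) y' + R(x) y = 0 with P(x) = 1, Q(x) = 0, R(x) = -x^2 - x - 3, and match powers of x.
Initial conditions: a_0 = -1, a_1 = 2.
Setting the coefficient of each power of x to zero and solving order by order (substituting the coefficients already found):
  x^0: 2 a_2 - 3 a_0 = 0  ->  2 a_2 = 3 a_0 = -3  ->  a_2 = -3/2
  x^1: 6 a_3 - 3 a_1 - a_0 = 0  ->  6 a_3 = 3 a_1 + a_0 = 5  ->  a_3 = 5/6
  x^2: 12 a_4 - 3 a_2 - a_1 - a_0 = 0  ->  12 a_4 = 3 a_2 + a_1 + a_0 = -7/2  ->  a_4 = -7/24
  x^3: 20 a_5 - 3 a_3 - a_2 - a_1 = 0  ->  20 a_5 = 3 a_3 + a_2 + a_1 = 3  ->  a_5 = 3/20
Truncated series: y(x) = -1 + 2 x - (3/2) x^2 + (5/6) x^3 - (7/24) x^4 + (3/20) x^5 + O(x^6).

a_0 = -1; a_1 = 2; a_2 = -3/2; a_3 = 5/6; a_4 = -7/24; a_5 = 3/20


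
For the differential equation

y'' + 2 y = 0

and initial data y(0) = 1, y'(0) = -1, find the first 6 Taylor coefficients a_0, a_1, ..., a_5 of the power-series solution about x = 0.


Ansatz: y(x) = sum_{n>=0} a_n x^n, so y'(x) = sum_{n>=1} n a_n x^(n-1) and y''(x) = sum_{n>=2} n(n-1) a_n x^(n-2).
Substitute into P(x) y'' + Q(x) y' + R(x) y = 0 with P(x) = 1, Q(x) = 0, R(x) = 2, and match powers of x.
Initial conditions: a_0 = 1, a_1 = -1.
Setting the coefficient of each power of x to zero and solving order by order (substituting the coefficients already found):
  x^0: 2 a_2 + 2 a_0 = 0  ->  2 a_2 = -2 a_0 = -2  ->  a_2 = -1
  x^1: 6 a_3 + 2 a_1 = 0  ->  6 a_3 = -2 a_1 = 2  ->  a_3 = 1/3
  x^2: 12 a_4 + 2 a_2 = 0  ->  12 a_4 = -2 a_2 = 2  ->  a_4 = 1/6
  x^3: 20 a_5 + 2 a_3 = 0  ->  20 a_5 = -2 a_3 = -2/3  ->  a_5 = -1/30
Truncated series: y(x) = 1 - x - x^2 + (1/3) x^3 + (1/6) x^4 - (1/30) x^5 + O(x^6).

a_0 = 1; a_1 = -1; a_2 = -1; a_3 = 1/3; a_4 = 1/6; a_5 = -1/30


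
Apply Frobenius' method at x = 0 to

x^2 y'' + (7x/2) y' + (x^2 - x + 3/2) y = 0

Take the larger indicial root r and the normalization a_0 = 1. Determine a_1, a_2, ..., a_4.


Write in Frobenius form y'' + (p(x)/x) y' + (q(x)/x^2) y = 0:
  p(x) = 7/2,  q(x) = x^2 - x + 3/2.
Indicial equation: r(r-1) + (7/2) r + (3/2) = 0 -> roots r_1 = -1, r_2 = -3/2.
Take r = r_1 = -1. Let y(x) = x^r sum_{n>=0} a_n x^n with a_0 = 1.
Substitute y = x^r sum a_n x^n and match x^{r+n}. The recurrence is
  D(n) a_n - 1 a_{n-1} + 1 a_{n-2} = 0,  where D(n) = (r+n)(r+n-1) + (7/2)(r+n) + (3/2).
  a_n = [1 a_{n-1} - 1 a_{n-2}] / D(n).
Since the indicial polynomial factors as (r - r_1)(r - r_2), D(n) = (r_1 + n - r_1)(r_1 + n - r_2) = n(n + 1/2).
Evaluating step by step (a_0 = 1):
  n = 1: D(1) = 1(1 + 1/2) = 3/2; numerator = 1(1) = 1; a_1 = (1)/(3/2) = 2/3
  n = 2: D(2) = 2(2 + 1/2) = 5; numerator = 1(2/3) - 1(1) = -1/3; a_2 = (-1/3)/(5) = -1/15
  n = 3: D(3) = 3(3 + 1/2) = 21/2; numerator = 1(-1/15) - 1(2/3) = -11/15; a_3 = (-11/15)/(21/2) = -22/315
  n = 4: D(4) = 4(4 + 1/2) = 18; numerator = 1(-22/315) - 1(-1/15) = -1/315; a_4 = (-1/315)/(18) = -1/5670

r = -1; a_0 = 1; a_1 = 2/3; a_2 = -1/15; a_3 = -22/315; a_4 = -1/5670


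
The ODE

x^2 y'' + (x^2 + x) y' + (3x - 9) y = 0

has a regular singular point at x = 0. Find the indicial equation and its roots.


Divide by x^2 to reach normal form y'' + P_1(x) y' + P_2(x) y = 0 with P_1(x) = 1 + 1/x and P_2(x) = 3/x - 9/x^2.
x = 0 is a singular point because the y'-coefficient 1 + 1/x has a pole at x = 0 and the y-coefficient 3/x - 9/x^2 has a pole at x = 0.
It is a regular singular point because x P_1(x) = p(x) = x + 1 and x^2 P_2(x) = q(x) = 3x - 9 are polynomials, hence analytic at x = 0.
p(0) = 1,  q(0) = -9.
Indicial equation: r(r-1) + p(0) r + q(0) = 0, i.e. r^2 + (p(0) - 1) r + q(0) = 0, i.e. r^2 - 9 = 0.
Discriminant: (0)^2 - 4(-9) = 36, so r = (0 ± 6)/2.
Solving: r_1 = 3, r_2 = -3.

indicial: r^2 - 9 = 0; roots r_1 = 3, r_2 = -3


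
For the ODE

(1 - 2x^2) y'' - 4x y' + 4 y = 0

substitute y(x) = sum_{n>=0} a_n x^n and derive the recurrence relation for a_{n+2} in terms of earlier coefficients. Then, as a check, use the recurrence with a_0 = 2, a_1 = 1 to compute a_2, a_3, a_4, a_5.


Substitute y = sum_n a_n x^n.
(1 - 2 x^2) y'' contributes (n+2)(n+1) a_{n+2} - 2 n(n-1) a_n at x^n.
-4 x y'(x) contributes -4 n a_n at x^n.
4 y(x) contributes 4 a_n at x^n.
Matching x^n: (n+2)(n+1) a_{n+2} + (-2 n(n-1) - 4 n + 4) a_n = 0.
Thus a_{n+2} = (2 n(n-1) + 4 n - 4) / ((n+1)(n+2)) * a_n.

Check with a_0 = 2, a_1 = 1 (apply the recurrence for n = 0, 1, 2, 3): a_0 = 2, a_1 = 1, a_2 = -4, a_3 = 0, a_4 = -8/3, a_5 = 0.

a_(n+2) = (2 n(n-1) + 4 n - 4) / ((n+1)(n+2)) * a_n; check: a_0 = 2, a_1 = 1, a_2 = -4, a_3 = 0, a_4 = -8/3, a_5 = 0


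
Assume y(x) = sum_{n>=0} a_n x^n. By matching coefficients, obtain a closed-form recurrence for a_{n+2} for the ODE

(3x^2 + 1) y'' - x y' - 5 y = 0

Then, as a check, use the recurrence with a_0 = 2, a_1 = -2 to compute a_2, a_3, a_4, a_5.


Substitute y = sum_n a_n x^n.
(1 + 3 x^2) y'' contributes (n+2)(n+1) a_{n+2} + 3 n(n-1) a_n at x^n.
-x y'(x) contributes -n a_n at x^n.
-5 y(x) contributes -5 a_n at x^n.
Matching x^n: (n+2)(n+1) a_{n+2} + (3 n(n-1) - n - 5) a_n = 0.
Thus a_{n+2} = (-3 n(n-1) + n + 5) / ((n+1)(n+2)) * a_n.

Check with a_0 = 2, a_1 = -2 (apply the recurrence for n = 0, 1, 2, 3): a_0 = 2, a_1 = -2, a_2 = 5, a_3 = -2, a_4 = 5/12, a_5 = 1.

a_(n+2) = (-3 n(n-1) + n + 5) / ((n+1)(n+2)) * a_n; check: a_0 = 2, a_1 = -2, a_2 = 5, a_3 = -2, a_4 = 5/12, a_5 = 1


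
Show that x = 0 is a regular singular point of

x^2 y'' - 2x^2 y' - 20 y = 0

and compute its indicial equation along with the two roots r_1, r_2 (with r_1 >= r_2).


Divide by x^2 to reach normal form y'' + P_1(x) y' + P_2(x) y = 0 with P_1(x) = -2 and P_2(x) = -20/x^2.
x = 0 is a singular point because the y-coefficient -20/x^2 has a pole at x = 0.
It is a regular singular point because x P_1(x) = p(x) = -2x and x^2 P_2(x) = q(x) = -20 are polynomials, hence analytic at x = 0.
p(0) = 0,  q(0) = -20.
Indicial equation: r(r-1) + p(0) r + q(0) = 0, i.e. r^2 + (p(0) - 1) r + q(0) = 0, i.e. r^2 - 1 r - 20 = 0.
Discriminant: (-1)^2 - 4(-20) = 81, so r = (1 ± 9)/2.
Solving: r_1 = 5, r_2 = -4.

indicial: r^2 - 1 r - 20 = 0; roots r_1 = 5, r_2 = -4


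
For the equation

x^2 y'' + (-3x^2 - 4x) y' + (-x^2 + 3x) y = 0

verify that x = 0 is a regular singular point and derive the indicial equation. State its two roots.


Divide by x^2 to reach normal form y'' + P_1(x) y' + P_2(x) y = 0 with P_1(x) = -3 - 4/x and P_2(x) = -1 + 3/x.
x = 0 is a singular point because the y'-coefficient -3 - 4/x has a pole at x = 0 and the y-coefficient -1 + 3/x has a pole at x = 0.
It is a regular singular point because x P_1(x) = p(x) = -3x - 4 and x^2 P_2(x) = q(x) = -x^2 + 3x are polynomials, hence analytic at x = 0.
p(0) = -4,  q(0) = 0.
Indicial equation: r(r-1) + p(0) r + q(0) = 0, i.e. r^2 + (p(0) - 1) r + q(0) = 0, i.e. r^2 - 5 r = 0.
Discriminant: (-5)^2 - 4(0) = 25, so r = (5 ± 5)/2.
Solving: r_1 = 5, r_2 = 0.

indicial: r^2 - 5 r = 0; roots r_1 = 5, r_2 = 0


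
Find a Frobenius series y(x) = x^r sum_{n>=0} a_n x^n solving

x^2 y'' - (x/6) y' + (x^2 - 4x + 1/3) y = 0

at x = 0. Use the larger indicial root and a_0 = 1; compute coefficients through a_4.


Write in Frobenius form y'' + (p(x)/x) y' + (q(x)/x^2) y = 0:
  p(x) = -1/6,  q(x) = x^2 - 4x + 1/3.
Indicial equation: r(r-1) + (-1/6) r + (1/3) = 0 -> roots r_1 = 2/3, r_2 = 1/2.
Take r = r_1 = 2/3. Let y(x) = x^r sum_{n>=0} a_n x^n with a_0 = 1.
Substitute y = x^r sum a_n x^n and match x^{r+n}. The recurrence is
  D(n) a_n - 4 a_{n-1} + 1 a_{n-2} = 0,  where D(n) = (r+n)(r+n-1) + (-1/6)(r+n) + (1/3).
  a_n = [4 a_{n-1} - 1 a_{n-2}] / D(n).
Since the indicial polynomial factors as (r - r_1)(r - r_2), D(n) = (r_1 + n - r_1)(r_1 + n - r_2) = n(n + 1/6).
Evaluating step by step (a_0 = 1):
  n = 1: D(1) = 1(1 + 1/6) = 7/6; numerator = 4(1) = 4; a_1 = (4)/(7/6) = 24/7
  n = 2: D(2) = 2(2 + 1/6) = 13/3; numerator = 4(24/7) - 1(1) = 89/7; a_2 = (89/7)/(13/3) = 267/91
  n = 3: D(3) = 3(3 + 1/6) = 19/2; numerator = 4(267/91) - 1(24/7) = 108/13; a_3 = (108/13)/(19/2) = 216/247
  n = 4: D(4) = 4(4 + 1/6) = 50/3; numerator = 4(216/247) - 1(267/91) = 75/133; a_4 = (75/133)/(50/3) = 9/266

r = 2/3; a_0 = 1; a_1 = 24/7; a_2 = 267/91; a_3 = 216/247; a_4 = 9/266


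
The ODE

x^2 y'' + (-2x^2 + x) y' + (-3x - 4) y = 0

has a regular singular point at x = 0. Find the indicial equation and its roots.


Divide by x^2 to reach normal form y'' + P_1(x) y' + P_2(x) y = 0 with P_1(x) = -2 + 1/x and P_2(x) = -3/x - 4/x^2.
x = 0 is a singular point because the y'-coefficient -2 + 1/x has a pole at x = 0 and the y-coefficient -3/x - 4/x^2 has a pole at x = 0.
It is a regular singular point because x P_1(x) = p(x) = 1 - 2x and x^2 P_2(x) = q(x) = -3x - 4 are polynomials, hence analytic at x = 0.
p(0) = 1,  q(0) = -4.
Indicial equation: r(r-1) + p(0) r + q(0) = 0, i.e. r^2 + (p(0) - 1) r + q(0) = 0, i.e. r^2 - 4 = 0.
Discriminant: (0)^2 - 4(-4) = 16, so r = (0 ± 4)/2.
Solving: r_1 = 2, r_2 = -2.

indicial: r^2 - 4 = 0; roots r_1 = 2, r_2 = -2


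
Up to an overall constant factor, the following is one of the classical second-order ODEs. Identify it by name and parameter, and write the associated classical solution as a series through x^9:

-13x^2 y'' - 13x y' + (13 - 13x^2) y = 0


All three coefficients share the factor -13; dividing through by -13 gives  x^2 y'' + x y' + (x^2 - 1) y = 0.
This matches the Bessel equation x^2 y'' + x y' + (x^2 - nu^2) y = 0 with nu^2 = 1, so nu = 1; the solution bounded at x = 0 is J_1(x).
Frobenius at x = 0: indicial roots ±nu; for r = nu the recurrence k(k + 2nu) c_k = -c_{k-2} gives the standard series J_nu(x) = sum_{k>=0} (-1)^k / (k! (k+nu)!) (x/2)^(2k+nu). Evaluate the first 5 terms:
  k = 0: (-1)^0 / (0! * 1! * 2^1) x^1 = 1/(1*1*2) x^1 = (1/2) x^1
  k = 1: (-1)^1 / (1! * 2! * 2^3) x^3 = -1/(1*2*8) x^3 = (-1/16) x^3
  k = 2: (-1)^2 / (2! * 3! * 2^5) x^5 = 1/(2*6*32) x^5 = (1/384) x^5
  k = 3: (-1)^3 / (3! * 4! * 2^7) x^7 = -1/(6*24*128) x^7 = (-1/18432) x^7
  k = 4: (-1)^4 / (4! * 5! * 2^9) x^9 = 1/(24*120*512) x^9 = (1/1474560) x^9
Hence J_1(x) = x^9/1474560 - x^7/18432 + x^5/384 - x^3/16 + x/2 + ....

J_1(x); series = x^9/1474560 - x^7/18432 + x^5/384 - x^3/16 + x/2


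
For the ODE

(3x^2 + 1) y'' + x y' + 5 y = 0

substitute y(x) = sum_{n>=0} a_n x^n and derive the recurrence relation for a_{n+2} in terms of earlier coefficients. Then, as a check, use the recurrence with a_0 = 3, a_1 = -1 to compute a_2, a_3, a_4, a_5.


Substitute y = sum_n a_n x^n.
(1 + 3 x^2) y'' contributes (n+2)(n+1) a_{n+2} + 3 n(n-1) a_n at x^n.
x y'(x) contributes n a_n at x^n.
5 y(x) contributes 5 a_n at x^n.
Matching x^n: (n+2)(n+1) a_{n+2} + (3 n(n-1) + n + 5) a_n = 0.
Thus a_{n+2} = (-3 n(n-1) - n - 5) / ((n+1)(n+2)) * a_n.

Check with a_0 = 3, a_1 = -1 (apply the recurrence for n = 0, 1, 2, 3): a_0 = 3, a_1 = -1, a_2 = -15/2, a_3 = 1, a_4 = 65/8, a_5 = -13/10.

a_(n+2) = (-3 n(n-1) - n - 5) / ((n+1)(n+2)) * a_n; check: a_0 = 3, a_1 = -1, a_2 = -15/2, a_3 = 1, a_4 = 65/8, a_5 = -13/10


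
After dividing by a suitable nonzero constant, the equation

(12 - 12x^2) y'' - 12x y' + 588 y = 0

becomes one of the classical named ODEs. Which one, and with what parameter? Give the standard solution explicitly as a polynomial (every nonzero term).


All three coefficients share the factor 12; dividing through by 12 gives  (1 - x^2) y'' - x y' + 49 y = 0.
This matches the Chebyshev equation (1 - x^2) y'' - x y' + n^2 y = 0 (note the -x y' term, not -2x y') with n^2 = 49, so n = 7; the polynomial solution is T_7(x).
With y = sum_k a_k x^k, matching x^k gives (k+2)(k+1) a_{k+2} = (k^2 - n^2) a_k = (k - 7)(k + 7) a_k. The right side vanishes at k = 7, so the series with the parity of 7 terminates at degree 7.
Standard normalization: leading coefficient of T_n is 2^(n-1), so a_7 = 2^6 = 64. Work downward with a_k = (k+1)(k+2) a_{k+2} / ((k - 7)(k + 7)):
  a_5 = (6)(7)(64) / ((5 - 7)(5 + 7)) = 2688/(-24) = -112
  a_3 = (4)(5)(-112) / ((3 - 7)(3 + 7)) = -2240/(-40) = 56
  a_1 = (2)(3)(56) / ((1 - 7)(1 + 7)) = 336/(-48) = -7
Hence T_7(x) = 64 x^7 - 112 x^5 + 56 x^3 - 7 x.

T_7(x); series = 64 x^7 - 112 x^5 + 56 x^3 - 7 x


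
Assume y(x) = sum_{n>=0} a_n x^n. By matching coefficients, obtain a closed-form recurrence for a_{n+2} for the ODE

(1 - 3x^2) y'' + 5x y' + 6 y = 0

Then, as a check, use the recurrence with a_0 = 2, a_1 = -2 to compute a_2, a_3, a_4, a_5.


Substitute y = sum_n a_n x^n.
(1 - 3 x^2) y'' contributes (n+2)(n+1) a_{n+2} - 3 n(n-1) a_n at x^n.
5 x y'(x) contributes 5 n a_n at x^n.
6 y(x) contributes 6 a_n at x^n.
Matching x^n: (n+2)(n+1) a_{n+2} + (-3 n(n-1) + 5 n + 6) a_n = 0.
Thus a_{n+2} = (3 n(n-1) - 5 n - 6) / ((n+1)(n+2)) * a_n.

Check with a_0 = 2, a_1 = -2 (apply the recurrence for n = 0, 1, 2, 3): a_0 = 2, a_1 = -2, a_2 = -6, a_3 = 11/3, a_4 = 5, a_5 = -11/20.

a_(n+2) = (3 n(n-1) - 5 n - 6) / ((n+1)(n+2)) * a_n; check: a_0 = 2, a_1 = -2, a_2 = -6, a_3 = 11/3, a_4 = 5, a_5 = -11/20


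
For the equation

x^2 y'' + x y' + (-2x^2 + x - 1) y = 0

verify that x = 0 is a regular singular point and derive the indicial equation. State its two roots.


Divide by x^2 to reach normal form y'' + P_1(x) y' + P_2(x) y = 0 with P_1(x) = 1/x and P_2(x) = -2 + 1/x - 1/x^2.
x = 0 is a singular point because the y'-coefficient 1/x has a pole at x = 0 and the y-coefficient -2 + 1/x - 1/x^2 has a pole at x = 0.
It is a regular singular point because x P_1(x) = p(x) = 1 and x^2 P_2(x) = q(x) = -2x^2 + x - 1 are polynomials, hence analytic at x = 0.
p(0) = 1,  q(0) = -1.
Indicial equation: r(r-1) + p(0) r + q(0) = 0, i.e. r^2 + (p(0) - 1) r + q(0) = 0, i.e. r^2 - 1 = 0.
Discriminant: (0)^2 - 4(-1) = 4, so r = (0 ± 2)/2.
Solving: r_1 = 1, r_2 = -1.

indicial: r^2 - 1 = 0; roots r_1 = 1, r_2 = -1


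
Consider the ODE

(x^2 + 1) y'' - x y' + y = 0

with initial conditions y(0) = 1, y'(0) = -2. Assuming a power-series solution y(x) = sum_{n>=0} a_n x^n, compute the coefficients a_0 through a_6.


Ansatz: y(x) = sum_{n>=0} a_n x^n, so y'(x) = sum_{n>=1} n a_n x^(n-1) and y''(x) = sum_{n>=2} n(n-1) a_n x^(n-2).
Substitute into P(x) y'' + Q(x) y' + R(x) y = 0 with P(x) = x^2 + 1, Q(x) = -x, R(x) = 1, and match powers of x.
Initial conditions: a_0 = 1, a_1 = -2.
Setting the coefficient of each power of x to zero and solving order by order (substituting the coefficients already found):
  x^0: 2 a_2 + a_0 = 0  ->  2 a_2 = -a_0 = -1  ->  a_2 = -1/2
  x^1: 6 a_3 = 0  ->  a_3 = 0
  x^2: 12 a_4 + a_2 = 0  ->  12 a_4 = -a_2 = 1/2  ->  a_4 = 1/24
  x^3: 20 a_5 + 4 a_3 = 0  ->  20 a_5 = -4 a_3 = 0  ->  a_5 = 0
  x^4: 30 a_6 + 9 a_4 = 0  ->  30 a_6 = -9 a_4 = -3/8  ->  a_6 = -1/80
Truncated series: y(x) = 1 - 2 x - (1/2) x^2 + (1/24) x^4 - (1/80) x^6 + O(x^7).

a_0 = 1; a_1 = -2; a_2 = -1/2; a_3 = 0; a_4 = 1/24; a_5 = 0; a_6 = -1/80


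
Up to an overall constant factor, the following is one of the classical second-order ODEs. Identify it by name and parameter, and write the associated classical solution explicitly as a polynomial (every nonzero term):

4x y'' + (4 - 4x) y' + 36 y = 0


All three coefficients share the factor 4; dividing through by 4 gives  x y'' + (1 - x) y' + 9 y = 0.
This matches the Laguerre equation x y'' + (1 - x) y' + n y = 0 with n = 9; the polynomial solution is L_9(x).
With y = sum_k a_k x^k, matching x^k gives (k+1)k a_{k+1} + (k+1) a_{k+1} - k a_k + n a_k = 0, i.e. (k+1)^2 a_{k+1} = (k - n) a_k = (k - 9) a_k. The right side vanishes at k = 9, so the series terminates at degree 9.
Standard normalization L_n(0) = 1 gives a_0 = 1. Work upward with a_{k+1} = (k - 9) a_k / (k+1)^2:
  a_1 = (0 - 9)(1) / 1^2 = -9/1 = -9
  a_2 = (1 - 9)(-9) / 2^2 = 72/4 = 18
  a_3 = (2 - 9)(18) / 3^2 = -126/9 = -14
  a_4 = (3 - 9)(-14) / 4^2 = 84/16 = 21/4
  a_5 = (4 - 9)(21/4) / 5^2 = (-105/4)/25 = -21/20
  a_6 = (5 - 9)(-21/20) / 6^2 = (21/5)/36 = 7/60
  a_7 = (6 - 9)(7/60) / 7^2 = (-7/20)/49 = -1/140
  a_8 = (7 - 9)(-1/140) / 8^2 = (1/70)/64 = 1/4480
  a_9 = (8 - 9)(1/4480) / 9^2 = (-1/4480)/81 = -1/362880
Hence L_9(x) = -x^9/362880 + x^8/4480 - x^7/140 + 7 x^6/60 - 21 x^5/20 + 21 x^4/4 - 14 x^3 + 18 x^2 - 9 x + 1.

L_9(x); series = -x^9/362880 + x^8/4480 - x^7/140 + 7 x^6/60 - 21 x^5/20 + 21 x^4/4 - 14 x^3 + 18 x^2 - 9 x + 1


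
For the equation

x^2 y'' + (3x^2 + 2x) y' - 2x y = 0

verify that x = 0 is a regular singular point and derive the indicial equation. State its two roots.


Divide by x^2 to reach normal form y'' + P_1(x) y' + P_2(x) y = 0 with P_1(x) = 3 + 2/x and P_2(x) = -2/x.
x = 0 is a singular point because the y'-coefficient 3 + 2/x has a pole at x = 0 and the y-coefficient -2/x has a pole at x = 0.
It is a regular singular point because x P_1(x) = p(x) = 3x + 2 and x^2 P_2(x) = q(x) = -2x are polynomials, hence analytic at x = 0.
p(0) = 2,  q(0) = 0.
Indicial equation: r(r-1) + p(0) r + q(0) = 0, i.e. r^2 + (p(0) - 1) r + q(0) = 0, i.e. r^2 + 1 r = 0.
Discriminant: (1)^2 - 4(0) = 1, so r = (-1 ± 1)/2.
Solving: r_1 = 0, r_2 = -1.

indicial: r^2 + 1 r = 0; roots r_1 = 0, r_2 = -1


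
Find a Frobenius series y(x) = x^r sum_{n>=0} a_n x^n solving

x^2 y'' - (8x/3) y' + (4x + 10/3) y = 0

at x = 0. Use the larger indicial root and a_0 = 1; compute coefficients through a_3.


Write in Frobenius form y'' + (p(x)/x) y' + (q(x)/x^2) y = 0:
  p(x) = -8/3,  q(x) = 4x + 10/3.
Indicial equation: r(r-1) + (-8/3) r + (10/3) = 0 -> roots r_1 = 2, r_2 = 5/3.
Take r = r_1 = 2. Let y(x) = x^r sum_{n>=0} a_n x^n with a_0 = 1.
Substitute y = x^r sum a_n x^n and match x^{r+n}. The recurrence is
  D(n) a_n + 4 a_{n-1} = 0,  where D(n) = (r+n)(r+n-1) + (-8/3)(r+n) + (10/3).
  a_n = -4 / D(n) * a_{n-1}.
Since the indicial polynomial factors as (r - r_1)(r - r_2), D(n) = (r_1 + n - r_1)(r_1 + n - r_2) = n(n + 1/3).
Evaluating step by step (a_0 = 1):
  n = 1: D(1) = 1(1 + 1/3) = 4/3; numerator = -4(1) = -4; a_1 = (-4)/(4/3) = -3
  n = 2: D(2) = 2(2 + 1/3) = 14/3; numerator = -4(-3) = 12; a_2 = (12)/(14/3) = 18/7
  n = 3: D(3) = 3(3 + 1/3) = 10; numerator = -4(18/7) = -72/7; a_3 = (-72/7)/(10) = -36/35

r = 2; a_0 = 1; a_1 = -3; a_2 = 18/7; a_3 = -36/35


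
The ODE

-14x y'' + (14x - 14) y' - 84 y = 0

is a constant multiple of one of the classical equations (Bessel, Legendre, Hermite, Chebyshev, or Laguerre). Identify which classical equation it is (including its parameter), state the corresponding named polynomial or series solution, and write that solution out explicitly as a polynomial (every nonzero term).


All three coefficients share the factor -14; dividing through by -14 gives  x y'' + (1 - x) y' + 6 y = 0.
This matches the Laguerre equation x y'' + (1 - x) y' + n y = 0 with n = 6; the polynomial solution is L_6(x).
With y = sum_k a_k x^k, matching x^k gives (k+1)k a_{k+1} + (k+1) a_{k+1} - k a_k + n a_k = 0, i.e. (k+1)^2 a_{k+1} = (k - n) a_k = (k - 6) a_k. The right side vanishes at k = 6, so the series terminates at degree 6.
Standard normalization L_n(0) = 1 gives a_0 = 1. Work upward with a_{k+1} = (k - 6) a_k / (k+1)^2:
  a_1 = (0 - 6)(1) / 1^2 = -6/1 = -6
  a_2 = (1 - 6)(-6) / 2^2 = 30/4 = 15/2
  a_3 = (2 - 6)(15/2) / 3^2 = -30/9 = -10/3
  a_4 = (3 - 6)(-10/3) / 4^2 = 10/16 = 5/8
  a_5 = (4 - 6)(5/8) / 5^2 = (-5/4)/25 = -1/20
  a_6 = (5 - 6)(-1/20) / 6^2 = (1/20)/36 = 1/720
Hence L_6(x) = x^6/720 - x^5/20 + 5 x^4/8 - 10 x^3/3 + 15 x^2/2 - 6 x + 1.

L_6(x); series = x^6/720 - x^5/20 + 5 x^4/8 - 10 x^3/3 + 15 x^2/2 - 6 x + 1


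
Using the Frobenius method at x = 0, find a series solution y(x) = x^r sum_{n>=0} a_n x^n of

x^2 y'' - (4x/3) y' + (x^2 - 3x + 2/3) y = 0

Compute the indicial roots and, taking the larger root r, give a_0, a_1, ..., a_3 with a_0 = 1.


Write in Frobenius form y'' + (p(x)/x) y' + (q(x)/x^2) y = 0:
  p(x) = -4/3,  q(x) = x^2 - 3x + 2/3.
Indicial equation: r(r-1) + (-4/3) r + (2/3) = 0 -> roots r_1 = 2, r_2 = 1/3.
Take r = r_1 = 2. Let y(x) = x^r sum_{n>=0} a_n x^n with a_0 = 1.
Substitute y = x^r sum a_n x^n and match x^{r+n}. The recurrence is
  D(n) a_n - 3 a_{n-1} + 1 a_{n-2} = 0,  where D(n) = (r+n)(r+n-1) + (-4/3)(r+n) + (2/3).
  a_n = [3 a_{n-1} - 1 a_{n-2}] / D(n).
Since the indicial polynomial factors as (r - r_1)(r - r_2), D(n) = (r_1 + n - r_1)(r_1 + n - r_2) = n(n + 5/3).
Evaluating step by step (a_0 = 1):
  n = 1: D(1) = 1(1 + 5/3) = 8/3; numerator = 3(1) = 3; a_1 = (3)/(8/3) = 9/8
  n = 2: D(2) = 2(2 + 5/3) = 22/3; numerator = 3(9/8) - 1(1) = 19/8; a_2 = (19/8)/(22/3) = 57/176
  n = 3: D(3) = 3(3 + 5/3) = 14; numerator = 3(57/176) - 1(9/8) = -27/176; a_3 = (-27/176)/(14) = -27/2464

r = 2; a_0 = 1; a_1 = 9/8; a_2 = 57/176; a_3 = -27/2464


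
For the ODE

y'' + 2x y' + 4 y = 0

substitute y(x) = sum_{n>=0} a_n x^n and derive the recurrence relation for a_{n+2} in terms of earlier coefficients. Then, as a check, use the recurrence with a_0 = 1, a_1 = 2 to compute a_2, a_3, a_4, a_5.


Substitute y = sum_n a_n x^n.
y''(x) has coefficient (n+2)(n+1) a_{n+2} at x^n;
2 x y'(x) has coefficient 2 n a_n at x^n (shift);
4 y(x) has coefficient 4 a_n at x^n.
Matching x^n: (n+2)(n+1) a_{n+2} + (2n + 4) a_n = 0.
Thus a_{n+2} = (-2n - 4) / ((n+1)(n+2)) * a_n.

Check with a_0 = 1, a_1 = 2 (apply the recurrence for n = 0, 1, 2, 3): a_0 = 1, a_1 = 2, a_2 = -2, a_3 = -2, a_4 = 4/3, a_5 = 1.

a_(n+2) = (-2n - 4) / ((n+1)(n+2)) * a_n; check: a_0 = 1, a_1 = 2, a_2 = -2, a_3 = -2, a_4 = 4/3, a_5 = 1


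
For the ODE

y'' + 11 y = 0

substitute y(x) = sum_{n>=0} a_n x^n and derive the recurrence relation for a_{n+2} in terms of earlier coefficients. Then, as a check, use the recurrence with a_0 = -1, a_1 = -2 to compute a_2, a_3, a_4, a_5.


Substitute y = sum_n a_n x^n into y'' + (const) y = 0.
y''(x) = sum_{n>=0} (n+2)(n+1) a_{n+2} x^n.
The ODE becomes sum_n [(n+2)(n+1) a_{n+2} + 11 a_n] x^n = 0.
Setting each coefficient to zero gives the recurrence:
  (n+2)(n+1) a_{n+2} + 11 a_n = 0,
  a_{n+2} = -11 / ((n+1)(n+2)) a_n.

Check with a_0 = -1, a_1 = -2 (apply the recurrence for n = 0, 1, 2, 3): a_0 = -1, a_1 = -2, a_2 = 11/2, a_3 = 11/3, a_4 = -121/24, a_5 = -121/60.

a_{n+2} = -11/((n+1)(n+2)) * a_n; check: a_0 = -1, a_1 = -2, a_2 = 11/2, a_3 = 11/3, a_4 = -121/24, a_5 = -121/60


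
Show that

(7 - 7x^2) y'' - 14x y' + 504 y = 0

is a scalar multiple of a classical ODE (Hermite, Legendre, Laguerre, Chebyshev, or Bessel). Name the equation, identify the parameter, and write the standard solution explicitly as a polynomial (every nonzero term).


All three coefficients share the factor 7; dividing through by 7 gives  (1 - x^2) y'' - 2x y' + 72 y = 0.
This matches the Legendre equation (1 - x^2) y'' - 2x y' + n(n+1) y = 0 (note the -2x y' term) with n(n+1) = 72, so n = 8; the polynomial solution is P_8(x).
With y = sum_k a_k x^k, matching x^k gives (k+2)(k+1) a_{k+2} = [k(k+1) - n(n+1)] a_k = (k - 8)(k + 9) a_k. The right side vanishes at k = 8, so the series with the parity of 8 terminates at degree 8.
Standard normalization (P_n(1) = 1): leading coefficient (2n)!/(2^n (n!)^2) = 20922789888000/(256*1625702400) = 6435/128, so a_8 = 6435/128. Work downward with a_k = (k+1)(k+2) a_{k+2} / ((k - 8)(k + 9)):
  a_6 = (7)(8)(6435/128) / ((6 - 8)(6 + 9)) = (45045/16)/(-30) = -3003/32
  a_4 = (5)(6)(-3003/32) / ((4 - 8)(4 + 9)) = (-45045/16)/(-52) = 3465/64
  a_2 = (3)(4)(3465/64) / ((2 - 8)(2 + 9)) = (10395/16)/(-66) = -315/32
  a_0 = (1)(2)(-315/32) / ((0 - 8)(0 + 9)) = (-315/16)/(-72) = 35/128
Hence P_8(x) = 6435 x^8/128 - 3003 x^6/32 + 3465 x^4/64 - 315 x^2/32 + 35/128.

P_8(x); series = 6435 x^8/128 - 3003 x^6/32 + 3465 x^4/64 - 315 x^2/32 + 35/128


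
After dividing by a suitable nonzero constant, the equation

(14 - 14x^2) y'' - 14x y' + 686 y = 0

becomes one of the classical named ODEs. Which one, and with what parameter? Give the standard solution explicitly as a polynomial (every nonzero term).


All three coefficients share the factor 14; dividing through by 14 gives  (1 - x^2) y'' - x y' + 49 y = 0.
This matches the Chebyshev equation (1 - x^2) y'' - x y' + n^2 y = 0 (note the -x y' term, not -2x y') with n^2 = 49, so n = 7; the polynomial solution is T_7(x).
With y = sum_k a_k x^k, matching x^k gives (k+2)(k+1) a_{k+2} = (k^2 - n^2) a_k = (k - 7)(k + 7) a_k. The right side vanishes at k = 7, so the series with the parity of 7 terminates at degree 7.
Standard normalization: leading coefficient of T_n is 2^(n-1), so a_7 = 2^6 = 64. Work downward with a_k = (k+1)(k+2) a_{k+2} / ((k - 7)(k + 7)):
  a_5 = (6)(7)(64) / ((5 - 7)(5 + 7)) = 2688/(-24) = -112
  a_3 = (4)(5)(-112) / ((3 - 7)(3 + 7)) = -2240/(-40) = 56
  a_1 = (2)(3)(56) / ((1 - 7)(1 + 7)) = 336/(-48) = -7
Hence T_7(x) = 64 x^7 - 112 x^5 + 56 x^3 - 7 x.

T_7(x); series = 64 x^7 - 112 x^5 + 56 x^3 - 7 x


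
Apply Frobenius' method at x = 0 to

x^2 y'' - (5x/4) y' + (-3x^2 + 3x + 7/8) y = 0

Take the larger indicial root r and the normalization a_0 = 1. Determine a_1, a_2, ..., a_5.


Write in Frobenius form y'' + (p(x)/x) y' + (q(x)/x^2) y = 0:
  p(x) = -5/4,  q(x) = -3x^2 + 3x + 7/8.
Indicial equation: r(r-1) + (-5/4) r + (7/8) = 0 -> roots r_1 = 7/4, r_2 = 1/2.
Take r = r_1 = 7/4. Let y(x) = x^r sum_{n>=0} a_n x^n with a_0 = 1.
Substitute y = x^r sum a_n x^n and match x^{r+n}. The recurrence is
  D(n) a_n + 3 a_{n-1} - 3 a_{n-2} = 0,  where D(n) = (r+n)(r+n-1) + (-5/4)(r+n) + (7/8).
  a_n = [-3 a_{n-1} + 3 a_{n-2}] / D(n).
Since the indicial polynomial factors as (r - r_1)(r - r_2), D(n) = (r_1 + n - r_1)(r_1 + n - r_2) = n(n + 5/4).
Evaluating step by step (a_0 = 1):
  n = 1: D(1) = 1(1 + 5/4) = 9/4; numerator = -3(1) = -3; a_1 = (-3)/(9/4) = -4/3
  n = 2: D(2) = 2(2 + 5/4) = 13/2; numerator = -3(-4/3) + 3(1) = 7; a_2 = (7)/(13/2) = 14/13
  n = 3: D(3) = 3(3 + 5/4) = 51/4; numerator = -3(14/13) + 3(-4/3) = -94/13; a_3 = (-94/13)/(51/4) = -376/663
  n = 4: D(4) = 4(4 + 5/4) = 21; numerator = -3(-376/663) + 3(14/13) = 1090/221; a_4 = (1090/221)/(21) = 1090/4641
  n = 5: D(5) = 5(5 + 5/4) = 125/4; numerator = -3(1090/4641) + 3(-376/663) = -3722/1547; a_5 = (-3722/1547)/(125/4) = -14888/193375

r = 7/4; a_0 = 1; a_1 = -4/3; a_2 = 14/13; a_3 = -376/663; a_4 = 1090/4641; a_5 = -14888/193375


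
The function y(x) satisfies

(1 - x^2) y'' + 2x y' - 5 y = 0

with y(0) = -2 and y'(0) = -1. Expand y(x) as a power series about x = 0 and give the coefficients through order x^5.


Ansatz: y(x) = sum_{n>=0} a_n x^n, so y'(x) = sum_{n>=1} n a_n x^(n-1) and y''(x) = sum_{n>=2} n(n-1) a_n x^(n-2).
Substitute into P(x) y'' + Q(x) y' + R(x) y = 0 with P(x) = 1 - x^2, Q(x) = 2x, R(x) = -5, and match powers of x.
Initial conditions: a_0 = -2, a_1 = -1.
Setting the coefficient of each power of x to zero and solving order by order (substituting the coefficients already found):
  x^0: 2 a_2 - 5 a_0 = 0  ->  2 a_2 = 5 a_0 = -10  ->  a_2 = -5
  x^1: 6 a_3 - 3 a_1 = 0  ->  6 a_3 = 3 a_1 = -3  ->  a_3 = -1/2
  x^2: 12 a_4 - 3 a_2 = 0  ->  12 a_4 = 3 a_2 = -15  ->  a_4 = -5/4
  x^3: 20 a_5 - 5 a_3 = 0  ->  20 a_5 = 5 a_3 = -5/2  ->  a_5 = -1/8
Truncated series: y(x) = -2 - x - 5 x^2 - (1/2) x^3 - (5/4) x^4 - (1/8) x^5 + O(x^6).

a_0 = -2; a_1 = -1; a_2 = -5; a_3 = -1/2; a_4 = -5/4; a_5 = -1/8


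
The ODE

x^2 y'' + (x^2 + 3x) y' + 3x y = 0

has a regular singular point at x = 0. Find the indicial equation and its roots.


Divide by x^2 to reach normal form y'' + P_1(x) y' + P_2(x) y = 0 with P_1(x) = 1 + 3/x and P_2(x) = 3/x.
x = 0 is a singular point because the y'-coefficient 1 + 3/x has a pole at x = 0 and the y-coefficient 3/x has a pole at x = 0.
It is a regular singular point because x P_1(x) = p(x) = x + 3 and x^2 P_2(x) = q(x) = 3x are polynomials, hence analytic at x = 0.
p(0) = 3,  q(0) = 0.
Indicial equation: r(r-1) + p(0) r + q(0) = 0, i.e. r^2 + (p(0) - 1) r + q(0) = 0, i.e. r^2 + 2 r = 0.
Discriminant: (2)^2 - 4(0) = 4, so r = (-2 ± 2)/2.
Solving: r_1 = 0, r_2 = -2.

indicial: r^2 + 2 r = 0; roots r_1 = 0, r_2 = -2


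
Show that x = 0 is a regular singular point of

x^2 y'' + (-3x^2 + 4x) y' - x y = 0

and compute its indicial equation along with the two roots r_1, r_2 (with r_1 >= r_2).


Divide by x^2 to reach normal form y'' + P_1(x) y' + P_2(x) y = 0 with P_1(x) = -3 + 4/x and P_2(x) = -1/x.
x = 0 is a singular point because the y'-coefficient -3 + 4/x has a pole at x = 0 and the y-coefficient -1/x has a pole at x = 0.
It is a regular singular point because x P_1(x) = p(x) = 4 - 3x and x^2 P_2(x) = q(x) = -x are polynomials, hence analytic at x = 0.
p(0) = 4,  q(0) = 0.
Indicial equation: r(r-1) + p(0) r + q(0) = 0, i.e. r^2 + (p(0) - 1) r + q(0) = 0, i.e. r^2 + 3 r = 0.
Discriminant: (3)^2 - 4(0) = 9, so r = (-3 ± 3)/2.
Solving: r_1 = 0, r_2 = -3.

indicial: r^2 + 3 r = 0; roots r_1 = 0, r_2 = -3


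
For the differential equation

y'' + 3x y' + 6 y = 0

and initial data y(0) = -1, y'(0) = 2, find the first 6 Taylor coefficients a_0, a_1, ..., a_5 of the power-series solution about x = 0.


Ansatz: y(x) = sum_{n>=0} a_n x^n, so y'(x) = sum_{n>=1} n a_n x^(n-1) and y''(x) = sum_{n>=2} n(n-1) a_n x^(n-2).
Substitute into P(x) y'' + Q(x) y' + R(x) y = 0 with P(x) = 1, Q(x) = 3x, R(x) = 6, and match powers of x.
Initial conditions: a_0 = -1, a_1 = 2.
Setting the coefficient of each power of x to zero and solving order by order (substituting the coefficients already found):
  x^0: 2 a_2 + 6 a_0 = 0  ->  2 a_2 = -6 a_0 = 6  ->  a_2 = 3
  x^1: 6 a_3 + 9 a_1 = 0  ->  6 a_3 = -9 a_1 = -18  ->  a_3 = -3
  x^2: 12 a_4 + 12 a_2 = 0  ->  12 a_4 = -12 a_2 = -36  ->  a_4 = -3
  x^3: 20 a_5 + 15 a_3 = 0  ->  20 a_5 = -15 a_3 = 45  ->  a_5 = 9/4
Truncated series: y(x) = -1 + 2 x + 3 x^2 - 3 x^3 - 3 x^4 + (9/4) x^5 + O(x^6).

a_0 = -1; a_1 = 2; a_2 = 3; a_3 = -3; a_4 = -3; a_5 = 9/4


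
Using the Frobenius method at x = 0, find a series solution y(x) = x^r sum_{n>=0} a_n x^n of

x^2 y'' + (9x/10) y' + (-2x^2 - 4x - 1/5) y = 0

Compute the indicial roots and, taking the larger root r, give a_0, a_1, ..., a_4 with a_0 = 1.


Write in Frobenius form y'' + (p(x)/x) y' + (q(x)/x^2) y = 0:
  p(x) = 9/10,  q(x) = -2x^2 - 4x - 1/5.
Indicial equation: r(r-1) + (9/10) r + (-1/5) = 0 -> roots r_1 = 1/2, r_2 = -2/5.
Take r = r_1 = 1/2. Let y(x) = x^r sum_{n>=0} a_n x^n with a_0 = 1.
Substitute y = x^r sum a_n x^n and match x^{r+n}. The recurrence is
  D(n) a_n - 4 a_{n-1} - 2 a_{n-2} = 0,  where D(n) = (r+n)(r+n-1) + (9/10)(r+n) + (-1/5).
  a_n = [4 a_{n-1} + 2 a_{n-2}] / D(n).
Since the indicial polynomial factors as (r - r_1)(r - r_2), D(n) = (r_1 + n - r_1)(r_1 + n - r_2) = n(n + 9/10).
Evaluating step by step (a_0 = 1):
  n = 1: D(1) = 1(1 + 9/10) = 19/10; numerator = 4(1) = 4; a_1 = (4)/(19/10) = 40/19
  n = 2: D(2) = 2(2 + 9/10) = 29/5; numerator = 4(40/19) + 2(1) = 198/19; a_2 = (198/19)/(29/5) = 990/551
  n = 3: D(3) = 3(3 + 9/10) = 117/10; numerator = 4(990/551) + 2(40/19) = 6280/551; a_3 = (6280/551)/(117/10) = 62800/64467
  n = 4: D(4) = 4(4 + 9/10) = 98/5; numerator = 4(62800/64467) + 2(990/551) = 482860/64467; a_4 = (482860/64467)/(98/5) = 172450/451269

r = 1/2; a_0 = 1; a_1 = 40/19; a_2 = 990/551; a_3 = 62800/64467; a_4 = 172450/451269
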